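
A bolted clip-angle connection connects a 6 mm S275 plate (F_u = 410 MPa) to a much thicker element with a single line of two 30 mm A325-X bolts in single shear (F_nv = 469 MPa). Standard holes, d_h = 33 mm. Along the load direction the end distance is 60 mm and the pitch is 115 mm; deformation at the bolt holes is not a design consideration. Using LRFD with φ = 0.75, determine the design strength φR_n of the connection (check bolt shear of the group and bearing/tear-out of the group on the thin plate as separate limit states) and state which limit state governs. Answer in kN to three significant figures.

Bolt shear: A_b = π·30²/4 = 706.9 mm²; R_n = 469 × 706.9 × 2 × 1 / 1000 = 663 kN → 0.75 × 663 = 497 kN.
Bearing (1.5 l_c t F_u ≤ 3.0 d t F_u): upper limit = 3.0·30·6·410 / 1000 = 221.4 kN.
  Edge l_c = 60 − 33/2 = 43.5 → r_n = 160.5 kN; interior l_c = 115 − 33 = 82 → r_n = 221.4 kN.
  R_n,bearing = 1·160.5 + 1·221.4 = 381.9 kN → 0.75 × 381.9 = 286 kN.
Bearing governs: 286 kN.

286 kN (bearing governs)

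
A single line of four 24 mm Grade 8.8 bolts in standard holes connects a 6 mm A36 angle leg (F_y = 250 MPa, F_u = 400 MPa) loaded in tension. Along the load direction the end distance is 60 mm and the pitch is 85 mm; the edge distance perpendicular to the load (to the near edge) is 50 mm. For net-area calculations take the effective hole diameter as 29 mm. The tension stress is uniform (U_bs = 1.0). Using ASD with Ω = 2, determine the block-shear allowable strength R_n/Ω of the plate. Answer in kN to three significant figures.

184 kN

Shear plane L_v = 60 + 3·85 = 315 mm; A_gv = 315 × 6 = 1890 mm².
A_nv = (315 − 3.5·29) × 6 = 1281 mm².
A_nt = (50 − 0.5·29) × 6 = 213 mm².
0.6 F_u A_nv = 307.4 kN; 0.6 F_y A_gv = 283.5 kN → shear yielding governs the shear term.
R_n = 283.5 + 1.0 × 400 × 213 / 1000 = 368.7 kN.
Allowable strength R_n/Ω = 368.7 / 2 = 184 kN.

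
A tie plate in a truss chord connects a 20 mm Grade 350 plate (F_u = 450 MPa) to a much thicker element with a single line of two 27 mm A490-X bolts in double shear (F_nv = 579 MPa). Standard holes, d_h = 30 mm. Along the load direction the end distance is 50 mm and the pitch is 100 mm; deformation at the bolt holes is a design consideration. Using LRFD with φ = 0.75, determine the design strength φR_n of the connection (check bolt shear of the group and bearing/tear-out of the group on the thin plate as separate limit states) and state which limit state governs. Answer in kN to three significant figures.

721 kN (bearing governs)

Bolt shear: A_b = π·27²/4 = 572.6 mm²; R_n = 579 × 572.6 × 2 × 2 / 1000 = 1326 kN → 0.75 × 1326 = 995 kN.
Bearing (1.2 l_c t F_u ≤ 2.4 d t F_u): upper limit = 2.4·27·20·450 / 1000 = 583.2 kN.
  Edge l_c = 50 − 30/2 = 35 → r_n = 378 kN; interior l_c = 100 − 30 = 70 → r_n = 583.2 kN.
  R_n,bearing = 1·378 + 1·583.2 = 961.2 kN → 0.75 × 961.2 = 721 kN.
Bearing governs: 721 kN.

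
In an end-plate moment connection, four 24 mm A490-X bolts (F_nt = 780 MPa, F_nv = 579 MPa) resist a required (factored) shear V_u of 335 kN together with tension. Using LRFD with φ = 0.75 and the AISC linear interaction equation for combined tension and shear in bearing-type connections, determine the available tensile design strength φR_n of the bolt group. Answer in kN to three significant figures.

925 kN

A_b = π·24²/4 = 452.4 mm²; f_rv = 335 × 1000 / (4 × 452.4) = 185.1 MPa.
F'_nt = 1.3 F_nt − (F_nt / φF_nv) f_rv = 1.3·780 − (780/(0.75·579))·185.1 = 681.5 MPa, capped at F_nt → F'_nt = 681.5 MPa.
R_n = F'_nt · A_b · n = 681.5 × 452.4 × 4 / 1000 = 1233 kN.
Design strength φR_n = 0.75 × 1233 = 925 kN.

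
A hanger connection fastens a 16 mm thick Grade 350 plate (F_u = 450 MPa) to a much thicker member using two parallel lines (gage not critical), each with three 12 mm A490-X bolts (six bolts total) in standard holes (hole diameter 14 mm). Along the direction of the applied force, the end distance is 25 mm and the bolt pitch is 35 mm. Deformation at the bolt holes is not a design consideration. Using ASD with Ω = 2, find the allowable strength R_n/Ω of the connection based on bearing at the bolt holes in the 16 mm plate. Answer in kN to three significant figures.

648 kN

Per bolt r_n = 1.5 l_c t F_u ≤ 3.0 d t F_u; upper limit = 3.0 × 12 × 16 × 450 / 1000 = 259.2 kN.
Edge bolt: l_c = 25 − 14/2 = 18 mm → 1.5 × 18 × 16 × 450 / 1000 = 194.4 → r_n = 194.4 kN.
Interior bolts: l_c = 35 − 14 = 21 mm → 1.5 × 21 × 16 × 450 / 1000 = 226.8 → r_n = 226.8 kN.
R_n = 2 × 194.4 + 4 × 226.8 = 1296 kN.
Allowable strength R_n/Ω = 1296 / 2 = 648 kN.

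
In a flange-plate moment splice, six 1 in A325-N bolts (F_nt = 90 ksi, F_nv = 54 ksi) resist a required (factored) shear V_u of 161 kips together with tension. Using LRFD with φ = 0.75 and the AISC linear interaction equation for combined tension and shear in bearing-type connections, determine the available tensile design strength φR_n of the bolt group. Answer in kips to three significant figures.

145 kips

A_b = π·1²/4 = 0.7854 in²; f_rv = 161 / (6 × 0.7854) = 34.17 ksi.
F'_nt = 1.3 F_nt − (F_nt / φF_nv) f_rv = 1.3·90 − (90/(0.75·54))·34.17 = 41.08 ksi, capped at F_nt → F'_nt = 41.08 ksi.
R_n = F'_nt · A_b · n = 41.08 × 0.7854 × 6 = 193.6 kips.
Design strength φR_n = 0.75 × 193.6 = 145 kips.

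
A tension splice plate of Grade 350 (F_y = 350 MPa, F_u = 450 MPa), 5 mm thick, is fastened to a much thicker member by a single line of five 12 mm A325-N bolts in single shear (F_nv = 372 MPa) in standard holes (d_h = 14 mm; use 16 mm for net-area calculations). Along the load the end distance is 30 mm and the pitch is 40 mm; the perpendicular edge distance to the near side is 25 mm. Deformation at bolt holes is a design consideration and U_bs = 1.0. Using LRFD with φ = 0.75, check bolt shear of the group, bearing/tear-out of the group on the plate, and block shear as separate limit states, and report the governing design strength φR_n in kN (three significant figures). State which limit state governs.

148 kN (block shear governs)

Bolt shear: A_b = π·12²/4 = 113.1 mm²; R_n = 372 × 113.1 × 5 × 1 / 1000 = 210.4 kN → 0.75 × 210.4 = 158 kN.
Bearing: edge l_c = 23, r_n = 62.1 kN; interior l_c = 26, r_n = 64.8 kN; R_n = 62.1 + 4·64.8 = 321.3 kN → 241 kN.
Block shear: A_gv = 950, A_nv = 590, A_nt = 85 mm²; R_n = min(0.6F_uA_nv, 0.6F_yA_gv) + U_bs·F_u·A_nt = 197.6 kN → 148 kN.
Block shear governs: 148 kN.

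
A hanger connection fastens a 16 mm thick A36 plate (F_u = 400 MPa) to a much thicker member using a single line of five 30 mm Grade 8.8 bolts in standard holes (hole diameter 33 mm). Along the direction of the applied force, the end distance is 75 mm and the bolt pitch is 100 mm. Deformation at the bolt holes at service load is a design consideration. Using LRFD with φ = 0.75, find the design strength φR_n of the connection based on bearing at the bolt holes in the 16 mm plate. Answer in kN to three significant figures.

1720 kN

Per bolt r_n = 1.2 l_c t F_u ≤ 2.4 d t F_u; upper limit = 2.4 × 30 × 16 × 400 / 1000 = 460.8 kN.
Edge bolt: l_c = 75 − 33/2 = 58.5 mm → 1.2 × 58.5 × 16 × 400 / 1000 = 449.3 → r_n = 449.3 kN.
Interior bolts: l_c = 100 − 33 = 67 mm → 1.2 × 67 × 16 × 400 / 1000 = 514.6 → r_n = 460.8 kN.
R_n = 1 × 449.3 + 4 × 460.8 = 2292 kN.
Design strength φR_n = 0.75 × 2292 = 1720 kN.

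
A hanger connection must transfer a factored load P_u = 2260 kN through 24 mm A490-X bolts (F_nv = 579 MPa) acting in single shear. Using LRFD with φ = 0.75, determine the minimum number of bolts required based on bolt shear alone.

A_b = π·24²/4 = 452.4 mm².
Per-bolt design strength φR_n = 0.75 × 579 × 452.4 × 1 / 1000 = 196.5 kN.
n ≥ 2260 / 196.5 = 11.5 → use 12 bolts.

12 bolts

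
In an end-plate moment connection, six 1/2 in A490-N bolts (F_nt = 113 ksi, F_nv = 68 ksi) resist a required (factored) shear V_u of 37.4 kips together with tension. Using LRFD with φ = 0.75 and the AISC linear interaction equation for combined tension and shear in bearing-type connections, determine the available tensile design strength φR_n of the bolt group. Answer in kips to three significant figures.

67.6 kips

A_b = π·0.5²/4 = 0.1963 in²; f_rv = 37.4 / (6 × 0.1963) = 31.75 ksi.
F'_nt = 1.3 F_nt − (F_nt / φF_nv) f_rv = 1.3·113 − (113/(0.75·68))·31.75 = 76.56 ksi, capped at F_nt → F'_nt = 76.56 ksi.
R_n = F'_nt · A_b · n = 76.56 × 0.1963 × 6 = 90.2 kips.
Design strength φR_n = 0.75 × 90.2 = 67.6 kips.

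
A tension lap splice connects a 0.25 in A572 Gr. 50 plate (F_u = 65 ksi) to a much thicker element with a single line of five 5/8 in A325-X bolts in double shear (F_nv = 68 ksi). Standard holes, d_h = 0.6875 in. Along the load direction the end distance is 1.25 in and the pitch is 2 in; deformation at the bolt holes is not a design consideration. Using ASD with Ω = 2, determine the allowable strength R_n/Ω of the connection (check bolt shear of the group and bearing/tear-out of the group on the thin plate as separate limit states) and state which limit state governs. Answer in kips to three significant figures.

72 kips (bearing governs)

Bolt shear: A_b = π·0.625²/4 = 0.3068 in²; R_n = 68 × 0.3068 × 5 × 2 = 208.6 kips → 208.6 / 2 = 104 kips.
Bearing (1.5 l_c t F_u ≤ 3.0 d t F_u): upper limit = 3.0·0.625·0.25·65 = 30.47 kips.
  Edge l_c = 1.25 − 0.6875/2 = 0.9062 → r_n = 22.09 kips; interior l_c = 2 − 0.6875 = 1.312 → r_n = 30.47 kips.
  R_n,bearing = 1·22.09 + 4·30.47 = 144 kips → 144 / 2 = 72 kips.
Bearing governs: 72 kips.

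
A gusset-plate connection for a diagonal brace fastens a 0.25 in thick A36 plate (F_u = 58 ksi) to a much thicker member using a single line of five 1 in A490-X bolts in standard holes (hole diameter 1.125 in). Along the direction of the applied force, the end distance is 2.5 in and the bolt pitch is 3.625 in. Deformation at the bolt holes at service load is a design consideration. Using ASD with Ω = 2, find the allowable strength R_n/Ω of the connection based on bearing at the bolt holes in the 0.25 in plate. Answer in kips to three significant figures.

86.5 kips

Per bolt r_n = 1.2 l_c t F_u ≤ 2.4 d t F_u; upper limit = 2.4 × 1 × 0.25 × 58 = 34.8 kips.
Edge bolt: l_c = 2.5 − 1.125/2 = 1.938 in → 1.2 × 1.938 × 0.25 × 58 = 33.71 → r_n = 33.71 kips.
Interior bolts: l_c = 3.625 − 1.125 = 2.5 in → 1.2 × 2.5 × 0.25 × 58 = 43.5 → r_n = 34.8 kips.
R_n = 1 × 33.71 + 4 × 34.8 = 172.9 kips.
Allowable strength R_n/Ω = 172.9 / 2 = 86.5 kips.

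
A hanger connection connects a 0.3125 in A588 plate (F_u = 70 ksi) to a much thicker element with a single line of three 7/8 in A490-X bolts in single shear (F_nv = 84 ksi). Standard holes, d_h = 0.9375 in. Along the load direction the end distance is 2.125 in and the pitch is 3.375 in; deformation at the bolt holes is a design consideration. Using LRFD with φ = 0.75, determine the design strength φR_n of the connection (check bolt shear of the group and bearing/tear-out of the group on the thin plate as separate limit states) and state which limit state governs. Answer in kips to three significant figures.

102 kips (bearing governs)

Bolt shear: A_b = π·0.875²/4 = 0.6013 in²; R_n = 84 × 0.6013 × 3 × 1 = 151.5 kips → 0.75 × 151.5 = 114 kips.
Bearing (1.2 l_c t F_u ≤ 2.4 d t F_u): upper limit = 2.4·0.875·0.3125·70 = 45.94 kips.
  Edge l_c = 2.125 − 0.9375/2 = 1.656 → r_n = 43.48 kips; interior l_c = 3.375 − 0.9375 = 2.438 → r_n = 45.94 kips.
  R_n,bearing = 1·43.48 + 2·45.94 = 135.4 kips → 0.75 × 135.4 = 102 kips.
Bearing governs: 102 kips.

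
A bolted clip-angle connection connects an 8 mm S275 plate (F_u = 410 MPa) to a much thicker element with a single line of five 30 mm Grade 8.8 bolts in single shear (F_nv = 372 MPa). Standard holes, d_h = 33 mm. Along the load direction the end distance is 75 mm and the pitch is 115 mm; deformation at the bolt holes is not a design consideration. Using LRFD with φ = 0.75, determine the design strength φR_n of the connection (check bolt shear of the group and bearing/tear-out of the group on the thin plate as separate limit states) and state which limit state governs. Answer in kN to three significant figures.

986 kN (bolt shear governs)

Bolt shear: A_b = π·30²/4 = 706.9 mm²; R_n = 372 × 706.9 × 5 × 1 / 1000 = 1315 kN → 0.75 × 1315 = 986 kN.
Bearing (1.5 l_c t F_u ≤ 3.0 d t F_u): upper limit = 3.0·30·8·410 / 1000 = 295.2 kN.
  Edge l_c = 75 − 33/2 = 58.5 → r_n = 287.8 kN; interior l_c = 115 − 33 = 82 → r_n = 295.2 kN.
  R_n,bearing = 1·287.8 + 4·295.2 = 1469 kN → 0.75 × 1469 = 1100 kN.
Bolt shear governs: 986 kN.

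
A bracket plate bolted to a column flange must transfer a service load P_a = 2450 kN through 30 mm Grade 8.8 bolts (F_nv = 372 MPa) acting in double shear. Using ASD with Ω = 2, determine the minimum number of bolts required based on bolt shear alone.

10 bolts

A_b = π·30²/4 = 706.9 mm².
Per-bolt allowable strength R_n/Ω = 372 × 706.9 × 2 / 1000 / 2 = 263 kN.
n ≥ 2450 / 263 = 9.317 → use 10 bolts.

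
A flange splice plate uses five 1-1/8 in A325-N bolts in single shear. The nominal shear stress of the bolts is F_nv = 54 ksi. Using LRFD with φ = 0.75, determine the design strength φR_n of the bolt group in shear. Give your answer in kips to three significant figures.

A_b = π × 1.125² / 4 = 0.994 in².
R_n = F_nv · A_b · n · n_s = 54 × 0.994 × 5 × 1 = 268.4 kips.
Design strength φR_n = 0.75 × 268.4 = 201 kips.

201 kips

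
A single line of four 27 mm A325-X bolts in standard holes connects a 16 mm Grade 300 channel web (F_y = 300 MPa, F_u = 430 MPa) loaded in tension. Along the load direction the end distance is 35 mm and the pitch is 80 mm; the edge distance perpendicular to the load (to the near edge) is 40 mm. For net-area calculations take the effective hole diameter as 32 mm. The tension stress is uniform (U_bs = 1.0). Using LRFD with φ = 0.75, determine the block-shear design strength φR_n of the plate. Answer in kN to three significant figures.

Shear plane L_v = 35 + 3·80 = 275 mm; A_gv = 275 × 16 = 4400 mm².
A_nv = (275 − 3.5·32) × 16 = 2608 mm².
A_nt = (40 − 0.5·32) × 16 = 384 mm².
0.6 F_u A_nv = 672.9 kN; 0.6 F_y A_gv = 792 kN → shear rupture governs the shear term.
R_n = 672.9 + 1.0 × 430 × 384 / 1000 = 838 kN.
Design strength φR_n = 0.75 × 838 = 628 kN.

628 kN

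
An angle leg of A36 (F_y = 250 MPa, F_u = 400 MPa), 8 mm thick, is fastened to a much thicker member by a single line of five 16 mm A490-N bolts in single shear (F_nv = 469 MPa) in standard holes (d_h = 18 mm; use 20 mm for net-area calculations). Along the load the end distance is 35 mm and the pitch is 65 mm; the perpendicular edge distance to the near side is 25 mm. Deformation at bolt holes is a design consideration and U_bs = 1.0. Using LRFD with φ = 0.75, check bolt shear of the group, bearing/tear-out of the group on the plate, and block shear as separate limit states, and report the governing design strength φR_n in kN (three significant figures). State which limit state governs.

Bolt shear: A_b = π·16²/4 = 201.1 mm²; R_n = 469 × 201.1 × 5 × 1 / 1000 = 471.5 kN → 0.75 × 471.5 = 354 kN.
Bearing: edge l_c = 26, r_n = 99.84 kN; interior l_c = 47, r_n = 122.9 kN; R_n = 99.84 + 4·122.9 = 591.4 kN → 444 kN.
Block shear: A_gv = 2360, A_nv = 1640, A_nt = 120 mm²; R_n = min(0.6F_uA_nv, 0.6F_yA_gv) + U_bs·F_u·A_nt = 402 kN → 302 kN.
Block shear governs: 302 kN.

302 kN (block shear governs)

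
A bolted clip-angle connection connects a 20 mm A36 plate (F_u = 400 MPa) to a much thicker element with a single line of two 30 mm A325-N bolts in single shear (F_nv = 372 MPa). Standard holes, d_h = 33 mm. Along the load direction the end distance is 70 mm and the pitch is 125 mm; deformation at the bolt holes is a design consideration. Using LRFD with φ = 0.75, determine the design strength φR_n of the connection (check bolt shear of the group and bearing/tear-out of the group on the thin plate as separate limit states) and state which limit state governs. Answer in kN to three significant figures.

394 kN (bolt shear governs)

Bolt shear: A_b = π·30²/4 = 706.9 mm²; R_n = 372 × 706.9 × 2 × 1 / 1000 = 525.9 kN → 0.75 × 525.9 = 394 kN.
Bearing (1.2 l_c t F_u ≤ 2.4 d t F_u): upper limit = 2.4·30·20·400 / 1000 = 576 kN.
  Edge l_c = 70 − 33/2 = 53.5 → r_n = 513.6 kN; interior l_c = 125 − 33 = 92 → r_n = 576 kN.
  R_n,bearing = 1·513.6 + 1·576 = 1090 kN → 0.75 × 1090 = 817 kN.
Bolt shear governs: 394 kN.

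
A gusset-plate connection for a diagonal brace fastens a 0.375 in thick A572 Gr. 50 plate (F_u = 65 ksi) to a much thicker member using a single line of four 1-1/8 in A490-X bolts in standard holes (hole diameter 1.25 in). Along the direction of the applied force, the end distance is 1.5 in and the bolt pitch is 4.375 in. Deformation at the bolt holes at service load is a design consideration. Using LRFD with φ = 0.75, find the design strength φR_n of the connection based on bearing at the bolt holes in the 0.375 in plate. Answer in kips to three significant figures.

167 kips

Per bolt r_n = 1.2 l_c t F_u ≤ 2.4 d t F_u; upper limit = 2.4 × 1.125 × 0.375 × 65 = 65.81 kips.
Edge bolt: l_c = 1.5 − 1.25/2 = 0.875 in → 1.2 × 0.875 × 0.375 × 65 = 25.59 → r_n = 25.59 kips.
Interior bolts: l_c = 4.375 − 1.25 = 3.125 in → 1.2 × 3.125 × 0.375 × 65 = 91.41 → r_n = 65.81 kips.
R_n = 1 × 25.59 + 3 × 65.81 = 223 kips.
Design strength φR_n = 0.75 × 223 = 167 kips.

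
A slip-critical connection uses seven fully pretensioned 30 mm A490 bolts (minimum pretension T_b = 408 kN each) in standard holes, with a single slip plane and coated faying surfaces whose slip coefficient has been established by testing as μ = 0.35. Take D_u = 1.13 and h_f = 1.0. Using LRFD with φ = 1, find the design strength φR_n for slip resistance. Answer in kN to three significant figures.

R_n = μ · D_u · h_f · T_b · n_s · n_b = 0.35 × 1.13 × 1.0 × 408 × 1 × 7 = 1130 kN.
Design strength φR_n = 1 × 1130 = 1130 kN.

1130 kN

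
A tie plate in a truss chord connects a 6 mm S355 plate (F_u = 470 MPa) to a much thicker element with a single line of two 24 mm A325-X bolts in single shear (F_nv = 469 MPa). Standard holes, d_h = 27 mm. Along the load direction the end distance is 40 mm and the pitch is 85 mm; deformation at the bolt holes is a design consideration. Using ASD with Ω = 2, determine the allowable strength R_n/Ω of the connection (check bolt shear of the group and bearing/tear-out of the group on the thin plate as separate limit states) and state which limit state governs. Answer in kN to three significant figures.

Bolt shear: A_b = π·24²/4 = 452.4 mm²; R_n = 469 × 452.4 × 2 × 1 / 1000 = 424.3 kN → 424.3 / 2 = 212 kN.
Bearing (1.2 l_c t F_u ≤ 2.4 d t F_u): upper limit = 2.4·24·6·470 / 1000 = 162.4 kN.
  Edge l_c = 40 − 27/2 = 26.5 → r_n = 89.68 kN; interior l_c = 85 − 27 = 58 → r_n = 162.4 kN.
  R_n,bearing = 1·89.68 + 1·162.4 = 252.1 kN → 252.1 / 2 = 126 kN.
Bearing governs: 126 kN.

126 kN (bearing governs)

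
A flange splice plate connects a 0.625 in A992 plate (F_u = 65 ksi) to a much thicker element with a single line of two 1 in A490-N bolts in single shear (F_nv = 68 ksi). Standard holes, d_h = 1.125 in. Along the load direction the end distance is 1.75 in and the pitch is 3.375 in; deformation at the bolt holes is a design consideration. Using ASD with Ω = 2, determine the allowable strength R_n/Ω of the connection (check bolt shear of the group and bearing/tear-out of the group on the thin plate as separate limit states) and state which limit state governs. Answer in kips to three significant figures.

53.4 kips (bolt shear governs)

Bolt shear: A_b = π·1²/4 = 0.7854 in²; R_n = 68 × 0.7854 × 2 × 1 = 106.8 kips → 106.8 / 2 = 53.4 kips.
Bearing (1.2 l_c t F_u ≤ 2.4 d t F_u): upper limit = 2.4·1·0.625·65 = 97.5 kips.
  Edge l_c = 1.75 − 1.125/2 = 1.188 → r_n = 57.89 kips; interior l_c = 3.375 − 1.125 = 2.25 → r_n = 97.5 kips.
  R_n,bearing = 1·57.89 + 1·97.5 = 155.4 kips → 155.4 / 2 = 77.7 kips.
Bolt shear governs: 53.4 kips.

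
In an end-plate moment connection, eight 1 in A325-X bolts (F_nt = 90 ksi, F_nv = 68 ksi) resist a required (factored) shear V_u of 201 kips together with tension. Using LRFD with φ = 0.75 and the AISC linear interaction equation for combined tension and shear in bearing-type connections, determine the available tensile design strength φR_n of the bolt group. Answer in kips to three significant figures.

A_b = π·1²/4 = 0.7854 in²; f_rv = 201 / (8 × 0.7854) = 31.99 ksi.
F'_nt = 1.3 F_nt − (F_nt / φF_nv) f_rv = 1.3·90 − (90/(0.75·68))·31.99 = 60.55 ksi, capped at F_nt → F'_nt = 60.55 ksi.
R_n = F'_nt · A_b · n = 60.55 × 0.7854 × 8 = 380.4 kips.
Design strength φR_n = 0.75 × 380.4 = 285 kips.

285 kips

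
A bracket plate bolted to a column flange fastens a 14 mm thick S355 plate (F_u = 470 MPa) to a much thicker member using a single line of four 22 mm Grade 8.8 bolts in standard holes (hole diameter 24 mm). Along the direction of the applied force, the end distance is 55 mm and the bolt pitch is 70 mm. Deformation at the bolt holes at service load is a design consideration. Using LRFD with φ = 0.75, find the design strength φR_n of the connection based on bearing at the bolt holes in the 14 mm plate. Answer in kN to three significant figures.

1040 kN

Per bolt r_n = 1.2 l_c t F_u ≤ 2.4 d t F_u; upper limit = 2.4 × 22 × 14 × 470 / 1000 = 347.4 kN.
Edge bolt: l_c = 55 − 24/2 = 43 mm → 1.2 × 43 × 14 × 470 / 1000 = 339.5 → r_n = 339.5 kN.
Interior bolts: l_c = 70 − 24 = 46 mm → 1.2 × 46 × 14 × 470 / 1000 = 363.2 → r_n = 347.4 kN.
R_n = 1 × 339.5 + 3 × 347.4 = 1382 kN.
Design strength φR_n = 0.75 × 1382 = 1040 kN.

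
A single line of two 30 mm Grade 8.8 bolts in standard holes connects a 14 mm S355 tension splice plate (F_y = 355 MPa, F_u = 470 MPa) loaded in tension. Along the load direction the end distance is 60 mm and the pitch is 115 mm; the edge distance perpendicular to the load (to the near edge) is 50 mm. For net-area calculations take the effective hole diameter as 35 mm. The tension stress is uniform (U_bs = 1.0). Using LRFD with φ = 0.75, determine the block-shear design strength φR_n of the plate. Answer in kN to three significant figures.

523 kN

Shear plane L_v = 60 + 1·115 = 175 mm; A_gv = 175 × 14 = 2450 mm².
A_nv = (175 − 1.5·35) × 14 = 1715 mm².
A_nt = (50 − 0.5·35) × 14 = 455 mm².
0.6 F_u A_nv = 483.6 kN; 0.6 F_y A_gv = 521.9 kN → shear rupture governs the shear term.
R_n = 483.6 + 1.0 × 470 × 455 / 1000 = 697.5 kN.
Design strength φR_n = 0.75 × 697.5 = 523 kN.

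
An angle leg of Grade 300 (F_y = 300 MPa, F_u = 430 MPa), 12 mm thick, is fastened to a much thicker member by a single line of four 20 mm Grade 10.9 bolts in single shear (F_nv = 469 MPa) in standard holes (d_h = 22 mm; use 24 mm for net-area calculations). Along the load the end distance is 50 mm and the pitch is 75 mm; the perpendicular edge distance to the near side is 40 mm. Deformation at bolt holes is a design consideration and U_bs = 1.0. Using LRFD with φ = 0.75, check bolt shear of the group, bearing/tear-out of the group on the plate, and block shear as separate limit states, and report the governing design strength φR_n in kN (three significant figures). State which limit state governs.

442 kN (bolt shear governs)

Bolt shear: A_b = π·20²/4 = 314.2 mm²; R_n = 469 × 314.2 × 4 × 1 / 1000 = 589.4 kN → 0.75 × 589.4 = 442 kN.
Bearing: edge l_c = 39, r_n = 241.5 kN; interior l_c = 53, r_n = 247.7 kN; R_n = 241.5 + 3·247.7 = 984.5 kN → 738 kN.
Block shear: A_gv = 3300, A_nv = 2292, A_nt = 336 mm²; R_n = min(0.6F_uA_nv, 0.6F_yA_gv) + U_bs·F_u·A_nt = 735.8 kN → 552 kN.
Bolt shear governs: 442 kN.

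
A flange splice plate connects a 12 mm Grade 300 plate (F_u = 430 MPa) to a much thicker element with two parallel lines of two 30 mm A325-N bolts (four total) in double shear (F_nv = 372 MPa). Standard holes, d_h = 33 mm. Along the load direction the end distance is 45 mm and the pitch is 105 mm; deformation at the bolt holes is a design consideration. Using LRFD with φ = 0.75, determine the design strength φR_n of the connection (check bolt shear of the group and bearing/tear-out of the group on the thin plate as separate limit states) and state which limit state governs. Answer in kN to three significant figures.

Bolt shear: A_b = π·30²/4 = 706.9 mm²; R_n = 372 × 706.9 × 4 × 2 / 1000 = 2104 kN → 0.75 × 2104 = 1580 kN.
Bearing (1.2 l_c t F_u ≤ 2.4 d t F_u): upper limit = 2.4·30·12·430 / 1000 = 371.5 kN.
  Edge l_c = 45 − 33/2 = 28.5 → r_n = 176.5 kN; interior l_c = 105 − 33 = 72 → r_n = 371.5 kN.
  R_n,bearing = 2·176.5 + 2·371.5 = 1096 kN → 0.75 × 1096 = 822 kN.
Bearing governs: 822 kN.

822 kN (bearing governs)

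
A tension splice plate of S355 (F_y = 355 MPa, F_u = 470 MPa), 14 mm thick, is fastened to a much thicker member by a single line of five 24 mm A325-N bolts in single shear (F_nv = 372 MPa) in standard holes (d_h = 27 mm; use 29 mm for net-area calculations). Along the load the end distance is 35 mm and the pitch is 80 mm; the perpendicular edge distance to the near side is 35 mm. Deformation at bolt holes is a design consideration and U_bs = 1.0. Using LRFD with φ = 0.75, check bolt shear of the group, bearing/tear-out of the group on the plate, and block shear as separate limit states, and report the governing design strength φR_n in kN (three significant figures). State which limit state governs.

631 kN (bolt shear governs)

Bolt shear: A_b = π·24²/4 = 452.4 mm²; R_n = 372 × 452.4 × 5 × 1 / 1000 = 841.4 kN → 0.75 × 841.4 = 631 kN.
Bearing: edge l_c = 21.5, r_n = 169.8 kN; interior l_c = 53, r_n = 379 kN; R_n = 169.8 + 4·379 = 1686 kN → 1260 kN.
Block shear: A_gv = 4970, A_nv = 3143, A_nt = 287 mm²; R_n = min(0.6F_uA_nv, 0.6F_yA_gv) + U_bs·F_u·A_nt = 1021 kN → 766 kN.
Bolt shear governs: 631 kN.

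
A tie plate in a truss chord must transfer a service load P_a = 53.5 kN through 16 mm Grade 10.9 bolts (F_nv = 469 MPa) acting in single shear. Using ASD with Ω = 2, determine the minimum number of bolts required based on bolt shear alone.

A_b = π·16²/4 = 201.1 mm².
Per-bolt allowable strength R_n/Ω = 469 × 201.1 × 1 / 1000 / 2 = 47.15 kN.
n ≥ 53.5 / 47.15 = 1.135 → use 2 bolts.

2 bolts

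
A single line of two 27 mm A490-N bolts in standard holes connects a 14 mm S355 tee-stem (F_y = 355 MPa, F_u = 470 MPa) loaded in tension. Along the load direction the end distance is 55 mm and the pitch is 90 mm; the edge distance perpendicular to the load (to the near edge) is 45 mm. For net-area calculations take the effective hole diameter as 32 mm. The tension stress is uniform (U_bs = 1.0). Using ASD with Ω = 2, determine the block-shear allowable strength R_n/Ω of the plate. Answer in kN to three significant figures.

287 kN

Shear plane L_v = 55 + 1·90 = 145 mm; A_gv = 145 × 14 = 2030 mm².
A_nv = (145 − 1.5·32) × 14 = 1358 mm².
A_nt = (45 − 0.5·32) × 14 = 406 mm².
0.6 F_u A_nv = 383 kN; 0.6 F_y A_gv = 432.4 kN → shear rupture governs the shear term.
R_n = 383 + 1.0 × 470 × 406 / 1000 = 573.8 kN.
Allowable strength R_n/Ω = 573.8 / 2 = 287 kN.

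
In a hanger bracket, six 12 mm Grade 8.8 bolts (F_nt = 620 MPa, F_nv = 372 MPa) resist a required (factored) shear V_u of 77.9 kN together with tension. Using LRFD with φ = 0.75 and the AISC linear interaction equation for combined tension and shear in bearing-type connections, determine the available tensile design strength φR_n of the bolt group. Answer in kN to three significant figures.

A_b = π·12²/4 = 113.1 mm²; f_rv = 77.9 × 1000 / (6 × 113.1) = 114.8 MPa.
F'_nt = 1.3 F_nt − (F_nt / φF_nv) f_rv = 1.3·620 − (620/(0.75·372))·114.8 = 550.9 MPa, capped at F_nt → F'_nt = 550.9 MPa.
R_n = F'_nt · A_b · n = 550.9 × 113.1 × 6 / 1000 = 373.8 kN.
Design strength φR_n = 0.75 × 373.8 = 280 kN.

280 kN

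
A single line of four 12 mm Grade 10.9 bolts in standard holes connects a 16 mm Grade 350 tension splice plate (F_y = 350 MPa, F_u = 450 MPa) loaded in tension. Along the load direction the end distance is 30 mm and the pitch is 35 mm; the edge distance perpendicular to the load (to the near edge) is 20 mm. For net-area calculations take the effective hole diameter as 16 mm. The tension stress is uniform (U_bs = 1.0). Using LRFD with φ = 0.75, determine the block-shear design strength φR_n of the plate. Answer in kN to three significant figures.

Shear plane L_v = 30 + 3·35 = 135 mm; A_gv = 135 × 16 = 2160 mm².
A_nv = (135 − 3.5·16) × 16 = 1264 mm².
A_nt = (20 − 0.5·16) × 16 = 192 mm².
0.6 F_u A_nv = 341.3 kN; 0.6 F_y A_gv = 453.6 kN → shear rupture governs the shear term.
R_n = 341.3 + 1.0 × 450 × 192 / 1000 = 427.7 kN.
Design strength φR_n = 0.75 × 427.7 = 321 kN.

321 kN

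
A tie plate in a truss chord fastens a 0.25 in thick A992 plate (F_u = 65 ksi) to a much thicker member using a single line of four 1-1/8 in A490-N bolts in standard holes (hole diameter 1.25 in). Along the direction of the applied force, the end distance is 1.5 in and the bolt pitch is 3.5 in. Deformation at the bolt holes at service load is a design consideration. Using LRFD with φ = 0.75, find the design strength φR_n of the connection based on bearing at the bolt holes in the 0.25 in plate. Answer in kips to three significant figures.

112 kips

Per bolt r_n = 1.2 l_c t F_u ≤ 2.4 d t F_u; upper limit = 2.4 × 1.125 × 0.25 × 65 = 43.87 kips.
Edge bolt: l_c = 1.5 − 1.25/2 = 0.875 in → 1.2 × 0.875 × 0.25 × 65 = 17.06 → r_n = 17.06 kips.
Interior bolts: l_c = 3.5 − 1.25 = 2.25 in → 1.2 × 2.25 × 0.25 × 65 = 43.87 → r_n = 43.87 kips.
R_n = 1 × 17.06 + 3 × 43.87 = 148.7 kips.
Design strength φR_n = 0.75 × 148.7 = 112 kips.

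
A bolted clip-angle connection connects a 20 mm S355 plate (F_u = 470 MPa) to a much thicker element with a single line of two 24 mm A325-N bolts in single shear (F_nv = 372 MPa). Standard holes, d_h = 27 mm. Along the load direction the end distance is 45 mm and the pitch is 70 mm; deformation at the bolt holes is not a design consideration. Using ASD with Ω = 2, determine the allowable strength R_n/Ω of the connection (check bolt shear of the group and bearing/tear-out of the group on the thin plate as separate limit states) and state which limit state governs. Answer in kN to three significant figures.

Bolt shear: A_b = π·24²/4 = 452.4 mm²; R_n = 372 × 452.4 × 2 × 1 / 1000 = 336.6 kN → 336.6 / 2 = 168 kN.
Bearing (1.5 l_c t F_u ≤ 3.0 d t F_u): upper limit = 3.0·24·20·470 / 1000 = 676.8 kN.
  Edge l_c = 45 − 27/2 = 31.5 → r_n = 444.2 kN; interior l_c = 70 − 27 = 43 → r_n = 606.3 kN.
  R_n,bearing = 1·444.2 + 1·606.3 = 1050 kN → 1050 / 2 = 525 kN.
Bolt shear governs: 168 kN.

168 kN (bolt shear governs)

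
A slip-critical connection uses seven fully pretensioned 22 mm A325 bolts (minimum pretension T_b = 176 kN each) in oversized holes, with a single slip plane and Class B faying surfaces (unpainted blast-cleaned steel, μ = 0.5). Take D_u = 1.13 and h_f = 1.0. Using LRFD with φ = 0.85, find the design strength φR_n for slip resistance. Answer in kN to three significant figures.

R_n = μ · D_u · h_f · T_b · n_s · n_b = 0.5 × 1.13 × 1.0 × 176 × 1 × 7 = 696.1 kN.
Design strength φR_n = 0.85 × 696.1 = 592 kN.

592 kN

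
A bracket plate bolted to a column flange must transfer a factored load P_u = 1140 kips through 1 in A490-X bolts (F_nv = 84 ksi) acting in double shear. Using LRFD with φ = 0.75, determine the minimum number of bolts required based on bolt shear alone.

A_b = π·1²/4 = 0.7854 in².
Per-bolt design strength φR_n = 0.75 × 84 × 0.7854 × 2 = 98.96 kips.
n ≥ 1140 / 98.96 = 11.52 → use 12 bolts.

12 bolts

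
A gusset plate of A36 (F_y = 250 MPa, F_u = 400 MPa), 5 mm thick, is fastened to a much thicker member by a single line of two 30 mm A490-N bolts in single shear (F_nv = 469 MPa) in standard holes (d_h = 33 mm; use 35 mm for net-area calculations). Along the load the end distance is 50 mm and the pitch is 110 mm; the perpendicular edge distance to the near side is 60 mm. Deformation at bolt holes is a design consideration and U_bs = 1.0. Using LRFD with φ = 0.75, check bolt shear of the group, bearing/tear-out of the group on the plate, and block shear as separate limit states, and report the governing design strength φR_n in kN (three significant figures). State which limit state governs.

154 kN (block shear governs)

Bolt shear: A_b = π·30²/4 = 706.9 mm²; R_n = 469 × 706.9 × 2 × 1 / 1000 = 663 kN → 0.75 × 663 = 497 kN.
Bearing: edge l_c = 33.5, r_n = 80.4 kN; interior l_c = 77, r_n = 144 kN; R_n = 80.4 + 1·144 = 224.4 kN → 168 kN.
Block shear: A_gv = 800, A_nv = 537.5, A_nt = 212.5 mm²; R_n = min(0.6F_uA_nv, 0.6F_yA_gv) + U_bs·F_u·A_nt = 205 kN → 154 kN.
Block shear governs: 154 kN.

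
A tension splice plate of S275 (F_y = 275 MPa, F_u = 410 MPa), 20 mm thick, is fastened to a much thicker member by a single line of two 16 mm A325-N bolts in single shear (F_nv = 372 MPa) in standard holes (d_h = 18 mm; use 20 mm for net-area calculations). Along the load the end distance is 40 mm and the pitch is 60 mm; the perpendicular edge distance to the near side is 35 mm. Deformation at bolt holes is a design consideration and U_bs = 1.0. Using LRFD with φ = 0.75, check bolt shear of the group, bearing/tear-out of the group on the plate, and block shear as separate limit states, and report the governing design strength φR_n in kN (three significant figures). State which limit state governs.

112 kN (bolt shear governs)

Bolt shear: A_b = π·16²/4 = 201.1 mm²; R_n = 372 × 201.1 × 2 × 1 / 1000 = 149.6 kN → 0.75 × 149.6 = 112 kN.
Bearing: edge l_c = 31, r_n = 305 kN; interior l_c = 42, r_n = 314.9 kN; R_n = 305 + 1·314.9 = 619.9 kN → 465 kN.
Block shear: A_gv = 2000, A_nv = 1400, A_nt = 500 mm²; R_n = min(0.6F_uA_nv, 0.6F_yA_gv) + U_bs·F_u·A_nt = 535 kN → 401 kN.
Bolt shear governs: 112 kN.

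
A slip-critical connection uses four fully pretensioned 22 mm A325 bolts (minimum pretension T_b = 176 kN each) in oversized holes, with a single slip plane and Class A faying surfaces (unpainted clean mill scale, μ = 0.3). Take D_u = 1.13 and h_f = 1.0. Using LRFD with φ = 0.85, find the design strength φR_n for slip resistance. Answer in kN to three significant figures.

203 kN

R_n = μ · D_u · h_f · T_b · n_s · n_b = 0.3 × 1.13 × 1.0 × 176 × 1 × 4 = 238.7 kN.
Design strength φR_n = 0.85 × 238.7 = 203 kN.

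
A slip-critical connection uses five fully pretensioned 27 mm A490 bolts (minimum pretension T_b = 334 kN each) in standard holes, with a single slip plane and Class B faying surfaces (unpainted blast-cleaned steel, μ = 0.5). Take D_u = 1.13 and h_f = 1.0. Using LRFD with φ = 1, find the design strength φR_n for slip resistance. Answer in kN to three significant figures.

R_n = μ · D_u · h_f · T_b · n_s · n_b = 0.5 × 1.13 × 1.0 × 334 × 1 × 5 = 943.5 kN.
Design strength φR_n = 1 × 943.5 = 944 kN.

944 kN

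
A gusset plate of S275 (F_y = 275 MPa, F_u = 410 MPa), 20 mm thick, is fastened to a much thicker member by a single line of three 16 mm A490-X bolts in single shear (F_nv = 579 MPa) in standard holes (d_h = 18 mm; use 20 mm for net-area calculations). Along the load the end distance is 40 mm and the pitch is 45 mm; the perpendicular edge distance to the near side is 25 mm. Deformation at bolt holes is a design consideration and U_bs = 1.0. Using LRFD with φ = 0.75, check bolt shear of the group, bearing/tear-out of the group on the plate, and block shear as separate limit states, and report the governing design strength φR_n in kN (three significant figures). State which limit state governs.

Bolt shear: A_b = π·16²/4 = 201.1 mm²; R_n = 579 × 201.1 × 3 × 1 / 1000 = 349.2 kN → 0.75 × 349.2 = 262 kN.
Bearing: edge l_c = 31, r_n = 305 kN; interior l_c = 27, r_n = 265.7 kN; R_n = 305 + 2·265.7 = 836.4 kN → 627 kN.
Block shear: A_gv = 2600, A_nv = 1600, A_nt = 300 mm²; R_n = min(0.6F_uA_nv, 0.6F_yA_gv) + U_bs·F_u·A_nt = 516.6 kN → 387 kN.
Bolt shear governs: 262 kN.

262 kN (bolt shear governs)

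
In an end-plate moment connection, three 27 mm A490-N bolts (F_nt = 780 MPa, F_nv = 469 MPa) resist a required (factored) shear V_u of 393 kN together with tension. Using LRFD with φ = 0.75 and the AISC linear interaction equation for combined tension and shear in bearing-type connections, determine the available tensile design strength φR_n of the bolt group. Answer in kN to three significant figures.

653 kN

A_b = π·27²/4 = 572.6 mm²; f_rv = 393 × 1000 / (3 × 572.6) = 228.8 MPa.
F'_nt = 1.3 F_nt − (F_nt / φF_nv) f_rv = 1.3·780 − (780/(0.75·469))·228.8 = 506.6 MPa, capped at F_nt → F'_nt = 506.6 MPa.
R_n = F'_nt · A_b · n = 506.6 × 572.6 × 3 / 1000 = 870.2 kN.
Design strength φR_n = 0.75 × 870.2 = 653 kN.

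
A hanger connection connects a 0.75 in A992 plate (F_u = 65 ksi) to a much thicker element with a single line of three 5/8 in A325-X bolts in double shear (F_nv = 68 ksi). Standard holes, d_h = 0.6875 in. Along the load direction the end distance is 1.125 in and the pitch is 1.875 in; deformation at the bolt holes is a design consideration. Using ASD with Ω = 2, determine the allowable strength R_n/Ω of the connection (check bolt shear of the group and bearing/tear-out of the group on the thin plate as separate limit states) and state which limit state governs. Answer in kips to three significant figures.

62.6 kips (bolt shear governs)

Bolt shear: A_b = π·0.625²/4 = 0.3068 in²; R_n = 68 × 0.3068 × 3 × 2 = 125.2 kips → 125.2 / 2 = 62.6 kips.
Bearing (1.2 l_c t F_u ≤ 2.4 d t F_u): upper limit = 2.4·0.625·0.75·65 = 73.12 kips.
  Edge l_c = 1.125 − 0.6875/2 = 0.7812 → r_n = 45.7 kips; interior l_c = 1.875 − 0.6875 = 1.188 → r_n = 69.47 kips.
  R_n,bearing = 1·45.7 + 2·69.47 = 184.6 kips → 184.6 / 2 = 92.3 kips.
Bolt shear governs: 62.6 kips.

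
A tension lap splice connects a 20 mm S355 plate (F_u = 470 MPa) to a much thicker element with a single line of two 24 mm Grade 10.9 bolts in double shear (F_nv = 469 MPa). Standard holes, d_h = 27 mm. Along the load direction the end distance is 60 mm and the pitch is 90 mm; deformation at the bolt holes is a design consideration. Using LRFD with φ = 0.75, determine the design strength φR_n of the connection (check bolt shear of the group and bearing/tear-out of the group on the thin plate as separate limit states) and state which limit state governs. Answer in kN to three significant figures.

637 kN (bolt shear governs)

Bolt shear: A_b = π·24²/4 = 452.4 mm²; R_n = 469 × 452.4 × 2 × 2 / 1000 = 848.7 kN → 0.75 × 848.7 = 637 kN.
Bearing (1.2 l_c t F_u ≤ 2.4 d t F_u): upper limit = 2.4·24·20·470 / 1000 = 541.4 kN.
  Edge l_c = 60 − 27/2 = 46.5 → r_n = 524.5 kN; interior l_c = 90 − 27 = 63 → r_n = 541.4 kN.
  R_n,bearing = 1·524.5 + 1·541.4 = 1066 kN → 0.75 × 1066 = 799 kN.
Bolt shear governs: 637 kN.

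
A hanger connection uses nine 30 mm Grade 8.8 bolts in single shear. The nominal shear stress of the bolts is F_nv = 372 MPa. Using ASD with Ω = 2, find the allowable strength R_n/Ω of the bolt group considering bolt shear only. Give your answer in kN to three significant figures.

A_b = π × 30² / 4 = 706.9 mm².
R_n = F_nv · A_b · n · n_s = 372 × 706.9 × 9 × 1 / 1000 = 2367 kN.
Allowable strength R_n/Ω = 2367 / 2 = 1180 kN.

1180 kN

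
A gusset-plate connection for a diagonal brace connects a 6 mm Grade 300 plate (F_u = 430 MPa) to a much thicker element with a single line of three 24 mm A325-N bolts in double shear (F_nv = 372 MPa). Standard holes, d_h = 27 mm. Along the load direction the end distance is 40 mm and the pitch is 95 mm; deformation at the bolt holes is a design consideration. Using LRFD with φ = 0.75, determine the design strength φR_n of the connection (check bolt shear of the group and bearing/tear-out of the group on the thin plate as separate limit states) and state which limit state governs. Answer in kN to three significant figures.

Bolt shear: A_b = π·24²/4 = 452.4 mm²; R_n = 372 × 452.4 × 3 × 2 / 1000 = 1010 kN → 0.75 × 1010 = 757 kN.
Bearing (1.2 l_c t F_u ≤ 2.4 d t F_u): upper limit = 2.4·24·6·430 / 1000 = 148.6 kN.
  Edge l_c = 40 − 27/2 = 26.5 → r_n = 82.04 kN; interior l_c = 95 − 27 = 68 → r_n = 148.6 kN.
  R_n,bearing = 1·82.04 + 2·148.6 = 379.3 kN → 0.75 × 379.3 = 284 kN.
Bearing governs: 284 kN.

284 kN (bearing governs)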